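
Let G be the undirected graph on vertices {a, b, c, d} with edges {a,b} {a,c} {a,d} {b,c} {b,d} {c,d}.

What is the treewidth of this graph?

3

A width-3 tree decomposition is:
Bags: B1 = {a, b, c, d}
Tree: (single bag)
A single bag containing all 4 vertices is trivially a valid decomposition of width 3. On the other hand G contains the 4-clique {a, b, c, d}. A clique must lie in a single bag of any decomposition, so no decomposition can have width below 3. Hence tw(G) = 3 exactly.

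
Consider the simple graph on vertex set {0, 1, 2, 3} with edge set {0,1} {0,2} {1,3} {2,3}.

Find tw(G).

2

A width-2 tree decomposition is:
Bags: B1 = {0, 2, 3}  B2 = {0, 1, 3}
Tree: B1–B2
The largest bag has 3 vertices, giving width 2; this decomposition certifies tw(G) ≤ 2. Since 3–2–0–1–3 is a cycle in G, G is not acyclic. Forests are exactly the graphs of treewidth ≤ 1, so tw(G) ≥ 2. Therefore the treewidth is 2.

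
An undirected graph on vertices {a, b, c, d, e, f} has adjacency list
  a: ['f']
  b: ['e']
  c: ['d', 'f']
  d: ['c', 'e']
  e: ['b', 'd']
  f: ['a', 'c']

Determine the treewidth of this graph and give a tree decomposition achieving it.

Each bag holds 2 vertices, so the decomposition has width 1, which upper-bounds the treewidth. Any graph with an edge has treewidth ≥ 1, and G has the edge f–c. Hence tw(G) = 1 exactly.

Treewidth 1.
Bags: B1 = {c, f}  B2 = {c, d}  B3 = {a, f}  B4 = {d, e}  B5 = {b, e}
Tree: B1–B2, B1–B3, B2–B4, B4–B5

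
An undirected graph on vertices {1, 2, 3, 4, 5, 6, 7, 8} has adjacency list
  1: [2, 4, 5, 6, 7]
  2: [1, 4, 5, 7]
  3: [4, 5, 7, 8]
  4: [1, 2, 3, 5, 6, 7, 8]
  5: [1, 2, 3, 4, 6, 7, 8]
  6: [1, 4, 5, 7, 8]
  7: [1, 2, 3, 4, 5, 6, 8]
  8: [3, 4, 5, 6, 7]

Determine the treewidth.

4

A width-4 tree decomposition is:
Bags: B1 = {3, 4, 5, 7, 8}  B2 = {4, 5, 6, 7, 8}  B3 = {1, 4, 5, 6, 7}  B4 = {1, 2, 4, 5, 7}
Tree: B1–B2, B2–B3, B3–B4
Each bag holds 5 vertices, so the decomposition has width 4, which upper-bounds the treewidth. On the other hand G contains the 5-clique {3, 4, 5, 7, 8}. A clique must lie in a single bag of any decomposition, so no decomposition can have width below 4. Therefore the treewidth is 4.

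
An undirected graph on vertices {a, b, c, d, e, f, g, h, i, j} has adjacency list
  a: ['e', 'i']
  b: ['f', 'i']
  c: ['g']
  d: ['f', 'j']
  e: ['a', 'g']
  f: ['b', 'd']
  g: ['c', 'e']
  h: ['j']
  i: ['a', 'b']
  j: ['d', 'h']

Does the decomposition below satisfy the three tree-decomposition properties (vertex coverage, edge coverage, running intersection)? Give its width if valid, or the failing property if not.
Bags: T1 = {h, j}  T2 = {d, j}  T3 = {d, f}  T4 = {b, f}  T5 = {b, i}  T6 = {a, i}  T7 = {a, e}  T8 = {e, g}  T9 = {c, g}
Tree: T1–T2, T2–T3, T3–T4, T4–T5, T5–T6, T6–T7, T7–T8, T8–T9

Yes; width 1.

Every vertex of G appears in some bag (union = {a, b, c, d, e, f, g, h, i, j}); every edge is covered by a bag; and for each vertex v the set of bags containing v is connected in the bag tree. The decomposition is therefore valid. The largest bag has 2 vertices, so the width is 1.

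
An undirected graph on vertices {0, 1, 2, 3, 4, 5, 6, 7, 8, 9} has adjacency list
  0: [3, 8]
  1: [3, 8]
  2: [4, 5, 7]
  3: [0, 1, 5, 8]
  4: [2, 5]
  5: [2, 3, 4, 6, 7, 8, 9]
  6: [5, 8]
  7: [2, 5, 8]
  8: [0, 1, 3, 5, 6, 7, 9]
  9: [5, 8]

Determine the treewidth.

2

A width-2 tree decomposition is:
Bags: B1 = {5, 6, 8}  B2 = {5, 7, 8}  B3 = {3, 5, 8}  B4 = {2, 5, 7}  B5 = {1, 3, 8}  B6 = {0, 3, 8}  B7 = {2, 4, 5}  B8 = {5, 8, 9}
Tree: B1–B2, B2–B3, B2–B4, B3–B5, B5–B6, B4–B7, B2–B8
The largest bag has 3 vertices, giving width 2; this decomposition certifies tw(G) ≤ 2. Conversely, {0, 3, 8} is a clique of size 3, and the vertices of any clique must share a bag in every tree decomposition; so some bag has ≥ 3 vertices and tw(G) ≥ 2. Therefore the treewidth is 2.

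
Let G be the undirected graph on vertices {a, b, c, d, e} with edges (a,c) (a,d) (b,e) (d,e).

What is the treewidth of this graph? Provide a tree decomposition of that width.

The largest bag has 2 vertices, giving width 1; this decomposition certifies tw(G) ≤ 1. Since G has at least one edge (e.g. c–a), it is not an edgeless graph, so tw(G) ≥ 1. Hence tw(G) = 1 exactly.

Treewidth 1.
Bags: B1 = {a, c}  B2 = {a, d}  B3 = {d, e}  B4 = {b, e}
Tree: B1–B2, B2–B3, B3–B4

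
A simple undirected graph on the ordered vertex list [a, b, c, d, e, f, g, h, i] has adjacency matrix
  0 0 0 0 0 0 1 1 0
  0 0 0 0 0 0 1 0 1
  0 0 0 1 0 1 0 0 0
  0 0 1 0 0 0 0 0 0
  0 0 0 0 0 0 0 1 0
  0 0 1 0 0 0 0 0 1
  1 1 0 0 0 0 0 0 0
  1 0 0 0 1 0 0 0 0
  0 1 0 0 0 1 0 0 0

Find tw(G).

1

A width-1 tree decomposition is:
Bags: B1 = {e, h}  B2 = {a, h}  B3 = {a, g}  B4 = {b, g}  B5 = {b, i}  B6 = {f, i}  B7 = {c, f}  B8 = {c, d}
Tree: B1–B2, B2–B3, B3–B4, B4–B5, B5–B6, B6–B7, B7–B8
The largest bag has 2 vertices, giving width 1; this decomposition certifies tw(G) ≤ 1. G has an edge, so its treewidth is at least 1. Combining the bounds, tw(G) = 1.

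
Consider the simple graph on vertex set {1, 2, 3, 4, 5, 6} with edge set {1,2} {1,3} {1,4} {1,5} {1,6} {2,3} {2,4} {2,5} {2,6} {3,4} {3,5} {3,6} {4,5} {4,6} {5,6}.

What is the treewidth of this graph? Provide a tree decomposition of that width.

With just one bag of size 6, the width is 6 − 1 = 5, so tw(G) ≤ 5. Conversely, {1, 2, 3, 4, 5, 6} is a clique of size 6, and the vertices of any clique must share a bag in every tree decomposition; so some bag has ≥ 6 vertices and tw(G) ≥ 5. The upper and lower bounds meet at 5, so that is the treewidth.

Treewidth 5.
Bags: B1 = {1, 2, 3, 4, 5, 6}
Tree: (single bag)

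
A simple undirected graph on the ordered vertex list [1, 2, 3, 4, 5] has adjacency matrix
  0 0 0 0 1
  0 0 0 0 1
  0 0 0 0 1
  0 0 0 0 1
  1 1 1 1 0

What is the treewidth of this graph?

A width-1 tree decomposition is:
Bags: B1 = {1, 5}  B2 = {2, 5}  B3 = {3, 5}  B4 = {4, 5}
Tree: B1–B2, B2–B3, B3–B4
Each bag holds 2 vertices, so the decomposition has width 1, which upper-bounds the treewidth. Any graph with an edge has treewidth ≥ 1, and G has the edge 1–5. Therefore the treewidth is 1.

1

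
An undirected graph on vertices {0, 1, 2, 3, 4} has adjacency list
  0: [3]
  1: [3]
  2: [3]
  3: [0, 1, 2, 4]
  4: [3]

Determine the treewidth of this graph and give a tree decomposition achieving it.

Each bag holds 2 vertices, so the decomposition has width 1, which upper-bounds the treewidth. Any graph with an edge has treewidth ≥ 1, and G has the edge 4–3. Hence tw(G) = 1 exactly.

Treewidth 1.
One optimal decomposition is:
Bags: B1 = {3, 4}  B2 = {1, 3}  B3 = {2, 3}  B4 = {0, 3}
Tree: B1–B2, B2–B3, B3–B4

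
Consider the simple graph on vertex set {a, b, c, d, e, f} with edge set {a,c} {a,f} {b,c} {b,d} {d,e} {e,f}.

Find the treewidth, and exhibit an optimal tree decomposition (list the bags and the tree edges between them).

Treewidth 2.
Bags: B1 = {b, d, e}  B2 = {b, e, f}  B3 = {a, b, f}  B4 = {a, b, c}
Tree: B1–B2, B2–B3, B3–B4

Each bag holds 3 vertices, so the decomposition has width 2, which upper-bounds the treewidth. For the lower bound, G contains the cycle b–d–e–f–a–c–b, so G is not a forest; only forests have treewidth ≤ 1, hence tw(G) ≥ 2. Therefore the treewidth is 2.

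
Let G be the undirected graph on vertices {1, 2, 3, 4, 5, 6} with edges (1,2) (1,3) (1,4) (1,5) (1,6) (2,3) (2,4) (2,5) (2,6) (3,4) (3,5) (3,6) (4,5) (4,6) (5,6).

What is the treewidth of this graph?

A width-5 tree decomposition is:
Bags: B1 = {1, 2, 3, 4, 5, 6}
Tree: (single bag)
A single bag containing all 6 vertices is trivially a valid decomposition of width 5. For the lower bound, the 6 vertices {1, 2, 3, 4, 5, 6} are pairwise adjacent, and any tree decomposition puts a clique entirely inside one bag — forcing width ≥ 5. Combining the bounds, tw(G) = 5.

5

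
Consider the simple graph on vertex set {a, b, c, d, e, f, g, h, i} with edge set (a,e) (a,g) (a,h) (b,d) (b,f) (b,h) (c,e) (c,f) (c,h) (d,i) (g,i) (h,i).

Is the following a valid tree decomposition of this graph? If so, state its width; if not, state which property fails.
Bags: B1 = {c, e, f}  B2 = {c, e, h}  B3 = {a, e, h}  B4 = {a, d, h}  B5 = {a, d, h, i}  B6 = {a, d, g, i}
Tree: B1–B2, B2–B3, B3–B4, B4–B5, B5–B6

No — vertex b appears in no bag.

A tree decomposition must satisfy three properties: every vertex lies in some bag; for every edge, both endpoints lie together in some bag; and for every vertex, the bags containing it form a connected subtree. Here vertex b appears in no bag, so the decomposition is invalid.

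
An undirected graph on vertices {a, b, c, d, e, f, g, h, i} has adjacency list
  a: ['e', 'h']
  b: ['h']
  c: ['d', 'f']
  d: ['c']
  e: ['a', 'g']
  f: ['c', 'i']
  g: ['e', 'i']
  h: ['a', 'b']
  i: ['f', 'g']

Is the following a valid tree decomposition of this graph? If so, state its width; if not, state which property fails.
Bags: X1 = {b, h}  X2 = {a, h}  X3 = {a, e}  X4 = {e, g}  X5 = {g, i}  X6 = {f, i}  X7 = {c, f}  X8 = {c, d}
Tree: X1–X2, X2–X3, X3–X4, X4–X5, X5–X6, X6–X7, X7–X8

Yes; width 1.

Every vertex of G appears in some bag (union = {a, b, c, d, e, f, g, h, i}); every edge is covered by a bag; and for each vertex v the set of bags containing v is connected in the bag tree. The decomposition is therefore valid. The largest bag has 2 vertices, so the width is 1.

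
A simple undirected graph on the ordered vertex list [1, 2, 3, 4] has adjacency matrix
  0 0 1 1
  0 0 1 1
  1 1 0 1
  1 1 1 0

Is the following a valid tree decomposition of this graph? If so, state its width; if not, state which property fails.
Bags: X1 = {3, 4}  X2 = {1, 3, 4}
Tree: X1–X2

No — vertex 2 appears in no bag.

A tree decomposition must satisfy three properties: every vertex lies in some bag; for every edge, both endpoints lie together in some bag; and for every vertex, the bags containing it form a connected subtree. Here vertex 2 appears in no bag, so the decomposition is invalid.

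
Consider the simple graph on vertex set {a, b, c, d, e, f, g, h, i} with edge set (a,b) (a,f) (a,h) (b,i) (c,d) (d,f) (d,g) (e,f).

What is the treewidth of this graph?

A width-1 tree decomposition is:
Bags: B1 = {a, b}  B2 = {a, f}  B3 = {a, h}  B4 = {d, f}  B5 = {c, d}  B6 = {d, g}  B7 = {e, f}  B8 = {b, i}
Tree: B1–B2, B2–B3, B2–B4, B4–B5, B4–B6, B4–B7, B1–B8
The largest bag has 2 vertices, giving width 1; this decomposition certifies tw(G) ≤ 1. G has an edge, so its treewidth is at least 1. Combining the bounds, tw(G) = 1.

1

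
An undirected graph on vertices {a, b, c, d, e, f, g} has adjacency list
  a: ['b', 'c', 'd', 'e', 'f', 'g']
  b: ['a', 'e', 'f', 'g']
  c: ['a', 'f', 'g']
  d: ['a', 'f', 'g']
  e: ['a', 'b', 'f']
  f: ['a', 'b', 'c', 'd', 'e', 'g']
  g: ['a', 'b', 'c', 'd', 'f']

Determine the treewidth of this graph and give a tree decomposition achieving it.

Treewidth 3.
One optimal decomposition is:
Bags: B1 = {a, d, f, g}  B2 = {a, c, f, g}  B3 = {a, b, f, g}  B4 = {a, b, e, f}
Tree: B1–B2, B2–B3, B3–B4

Each bag holds 4 vertices, so the decomposition has width 3, which upper-bounds the treewidth. Conversely, {a, d, f, g} is a clique of size 4, and the vertices of any clique must share a bag in every tree decomposition; so some bag has ≥ 4 vertices and tw(G) ≥ 3. Combining the bounds, tw(G) = 3.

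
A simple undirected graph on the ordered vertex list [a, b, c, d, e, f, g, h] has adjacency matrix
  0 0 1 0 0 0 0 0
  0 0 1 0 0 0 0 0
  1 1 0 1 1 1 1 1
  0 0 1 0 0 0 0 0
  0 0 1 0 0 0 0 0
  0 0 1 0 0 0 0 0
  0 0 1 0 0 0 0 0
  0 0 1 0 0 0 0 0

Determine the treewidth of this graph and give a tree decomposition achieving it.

Treewidth 1.
One optimal decomposition is:
Bags: B1 = {b, c}  B2 = {c, f}  B3 = {c, g}  B4 = {c, e}  B5 = {a, c}  B6 = {c, d}  B7 = {c, h}
Tree: B1–B2, B1–B3, B1–B4, B4–B5, B3–B6, B1–B7

The largest bag has 2 vertices, giving width 1; this decomposition certifies tw(G) ≤ 1. Any graph with an edge has treewidth ≥ 1, and G has the edge c–b. Combining the bounds, tw(G) = 1.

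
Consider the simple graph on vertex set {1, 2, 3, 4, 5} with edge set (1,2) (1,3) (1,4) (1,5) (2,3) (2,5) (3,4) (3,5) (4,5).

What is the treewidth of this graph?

3

A width-3 tree decomposition is:
Bags: B1 = {1, 2, 3, 5}  B2 = {1, 3, 4, 5}
Tree: B1–B2
Each bag holds 4 vertices, so the decomposition has width 3, which upper-bounds the treewidth. Conversely, {1, 2, 3, 5} is a clique of size 4, and the vertices of any clique must share a bag in every tree decomposition; so some bag has ≥ 4 vertices and tw(G) ≥ 3. Therefore the treewidth is 3.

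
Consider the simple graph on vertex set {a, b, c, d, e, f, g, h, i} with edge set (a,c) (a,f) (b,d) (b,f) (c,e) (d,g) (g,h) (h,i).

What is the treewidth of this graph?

1

A width-1 tree decomposition is:
Bags: B1 = {c, e}  B2 = {a, c}  B3 = {a, f}  B4 = {b, f}  B5 = {b, d}  B6 = {d, g}  B7 = {g, h}  B8 = {h, i}
Tree: B1–B2, B2–B3, B3–B4, B4–B5, B5–B6, B6–B7, B7–B8
Every bag has size at most 2, so the width is 2 − 1 = 1 and tw(G) ≤ 1. G has an edge, so its treewidth is at least 1. Hence tw(G) = 1 exactly.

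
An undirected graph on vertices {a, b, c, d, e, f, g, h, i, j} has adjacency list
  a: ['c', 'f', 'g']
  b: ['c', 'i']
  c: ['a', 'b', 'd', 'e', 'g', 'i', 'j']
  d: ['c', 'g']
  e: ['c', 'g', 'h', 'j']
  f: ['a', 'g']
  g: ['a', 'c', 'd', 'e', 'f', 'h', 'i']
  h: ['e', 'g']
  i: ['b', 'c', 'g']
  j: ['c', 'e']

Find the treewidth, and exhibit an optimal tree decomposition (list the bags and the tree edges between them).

Every bag has size at most 3, so the width is 3 − 1 = 2 and tw(G) ≤ 2. On the other hand G contains the 3-clique {e, g, h}. A clique must lie in a single bag of any decomposition, so no decomposition can have width below 2. The upper and lower bounds meet at 2, so that is the treewidth.

Treewidth 2.
Bags: B1 = {c, e, g}  B2 = {c, g, i}  B3 = {a, c, g}  B4 = {e, g, h}  B5 = {c, e, j}  B6 = {a, f, g}  B7 = {c, d, g}  B8 = {b, c, i}
Tree: B1–B2, B2–B3, B1–B4, B1–B5, B3–B6, B1–B7, B2–B8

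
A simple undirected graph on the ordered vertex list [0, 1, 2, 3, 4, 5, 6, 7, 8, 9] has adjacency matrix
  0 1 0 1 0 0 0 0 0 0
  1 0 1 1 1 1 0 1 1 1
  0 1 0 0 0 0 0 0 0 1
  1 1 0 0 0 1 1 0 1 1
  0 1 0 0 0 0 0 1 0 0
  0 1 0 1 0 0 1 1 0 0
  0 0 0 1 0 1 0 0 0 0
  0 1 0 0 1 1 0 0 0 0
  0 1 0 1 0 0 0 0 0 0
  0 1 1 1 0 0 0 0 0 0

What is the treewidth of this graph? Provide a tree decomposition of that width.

Every bag has size at most 3, so the width is 3 − 1 = 2 and tw(G) ≤ 2. On the other hand G contains the 3-clique {1, 2, 9}. A clique must lie in a single bag of any decomposition, so no decomposition can have width below 2. Therefore the treewidth is 2.

Treewidth 2.
One such decomposition:
Bags: B1 = {1, 4, 7}  B2 = {1, 5, 7}  B3 = {1, 3, 5}  B4 = {3, 5, 6}  B5 = {1, 3, 9}  B6 = {1, 3, 8}  B7 = {0, 1, 3}  B8 = {1, 2, 9}
Tree: B1–B2, B2–B3, B3–B4, B3–B5, B5–B6, B6–B7, B5–B8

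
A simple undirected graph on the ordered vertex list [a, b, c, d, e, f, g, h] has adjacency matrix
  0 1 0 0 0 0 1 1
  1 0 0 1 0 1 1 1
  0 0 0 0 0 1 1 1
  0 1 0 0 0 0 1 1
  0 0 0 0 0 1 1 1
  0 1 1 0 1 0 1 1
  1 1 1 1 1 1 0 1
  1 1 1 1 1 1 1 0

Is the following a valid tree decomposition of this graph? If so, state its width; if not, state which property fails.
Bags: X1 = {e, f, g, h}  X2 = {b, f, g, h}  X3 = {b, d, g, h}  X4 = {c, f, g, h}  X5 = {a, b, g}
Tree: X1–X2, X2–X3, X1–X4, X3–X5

A tree decomposition must satisfy three properties: every vertex lies in some bag; for every edge, both endpoints lie together in some bag; and for every vertex, the bags containing it form a connected subtree. Here edge (h,a) lies in no bag, so the decomposition is invalid.

No — edge (h,a) lies in no bag.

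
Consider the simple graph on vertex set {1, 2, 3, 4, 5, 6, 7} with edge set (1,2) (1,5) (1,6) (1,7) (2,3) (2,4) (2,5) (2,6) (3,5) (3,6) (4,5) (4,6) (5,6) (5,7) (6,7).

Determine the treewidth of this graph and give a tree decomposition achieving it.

Treewidth 3.
Bags: B1 = {1, 2, 5, 6}  B2 = {1, 5, 6, 7}  B3 = {2, 4, 5, 6}  B4 = {2, 3, 5, 6}
Tree: B1–B2, B1–B3, B3–B4

Every bag has size at most 4, so the width is 4 − 1 = 3 and tw(G) ≤ 3. On the other hand G contains the 4-clique {1, 2, 5, 6}. A clique must lie in a single bag of any decomposition, so no decomposition can have width below 3. The upper and lower bounds meet at 3, so that is the treewidth.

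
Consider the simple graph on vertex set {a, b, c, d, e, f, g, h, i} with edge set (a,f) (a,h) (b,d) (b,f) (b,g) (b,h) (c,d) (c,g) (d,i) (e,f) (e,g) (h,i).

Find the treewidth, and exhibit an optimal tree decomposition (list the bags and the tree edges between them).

Treewidth 3.
Bags: B1 = {c, e, f, g}  B2 = {b, c, f, g}  B3 = {b, c, d, f}  B4 = {a, b, d, f}  B5 = {a, b, d, h}  B6 = {a, d, h, i}
Tree: B1–B2, B2–B3, B3–B4, B4–B5, B5–B6

The largest bag has 4 vertices, giving width 3; this decomposition certifies tw(G) ≤ 3. For the lower bound: the 4 vertex sets {c,e,g}, {f}, {b}, {a,d,h,i} are disjoint, each induces a connected subgraph, and every pair is joined by at least one edge of G. Contracting each set to a single vertex therefore yields K_{4} as a minor, and since treewidth is minor-monotone, tw(G) ≥ tw(K_{4}) = 3. Therefore the treewidth is 3.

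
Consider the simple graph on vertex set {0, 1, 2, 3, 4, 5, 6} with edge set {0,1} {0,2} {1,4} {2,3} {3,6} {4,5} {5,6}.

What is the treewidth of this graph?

A width-2 tree decomposition is:
Bags: B1 = {3, 5, 6}  B2 = {3, 4, 5}  B3 = {1, 3, 4}  B4 = {0, 1, 3}  B5 = {0, 2, 3}
Tree: B1–B2, B2–B3, B3–B4, B4–B5
Each bag holds 3 vertices, so the decomposition has width 2, which upper-bounds the treewidth. The edges 3–6–5–4–1–0–2–3 form a cycle, so G is not a tree and its treewidth is at least 2. Combining the bounds, tw(G) = 2.

2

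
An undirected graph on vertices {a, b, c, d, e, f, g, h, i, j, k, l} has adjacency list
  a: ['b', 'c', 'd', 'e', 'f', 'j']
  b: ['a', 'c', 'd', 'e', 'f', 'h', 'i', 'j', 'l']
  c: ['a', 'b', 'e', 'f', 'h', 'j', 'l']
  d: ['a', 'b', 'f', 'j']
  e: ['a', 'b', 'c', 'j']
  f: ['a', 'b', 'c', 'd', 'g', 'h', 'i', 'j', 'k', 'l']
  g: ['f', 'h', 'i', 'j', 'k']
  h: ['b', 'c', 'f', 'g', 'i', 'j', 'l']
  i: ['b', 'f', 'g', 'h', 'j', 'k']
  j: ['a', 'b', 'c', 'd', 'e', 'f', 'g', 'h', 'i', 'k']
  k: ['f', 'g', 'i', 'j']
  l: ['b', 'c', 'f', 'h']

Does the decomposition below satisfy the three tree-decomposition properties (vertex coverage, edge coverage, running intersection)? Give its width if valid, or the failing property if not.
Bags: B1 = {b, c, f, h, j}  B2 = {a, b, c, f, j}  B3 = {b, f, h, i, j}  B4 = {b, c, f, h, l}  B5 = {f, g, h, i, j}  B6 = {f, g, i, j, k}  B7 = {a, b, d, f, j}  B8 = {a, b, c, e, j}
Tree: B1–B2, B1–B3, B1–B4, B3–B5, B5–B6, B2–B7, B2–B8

Checking the three conditions: (i) the bags cover all of {a, b, c, d, e, f, g, h, i, j, k, l}; (ii) for each edge, some bag contains both endpoints; (iii) the bags containing any fixed vertex form a subtree. All hold, so the decomposition is valid with width 5 − 1 = 4.

Yes; width 4.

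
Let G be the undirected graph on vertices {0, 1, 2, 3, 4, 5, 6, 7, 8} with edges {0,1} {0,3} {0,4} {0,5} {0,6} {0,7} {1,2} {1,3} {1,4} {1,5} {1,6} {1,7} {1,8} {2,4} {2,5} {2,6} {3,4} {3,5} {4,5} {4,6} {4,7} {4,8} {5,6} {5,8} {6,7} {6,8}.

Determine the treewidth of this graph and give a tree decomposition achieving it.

Every bag has size at most 5, so the width is 5 − 1 = 4 and tw(G) ≤ 4. For the lower bound, the 5 vertices {0, 1, 3, 4, 5} are pairwise adjacent, and any tree decomposition puts a clique entirely inside one bag — forcing width ≥ 4. Hence tw(G) = 4 exactly.

Treewidth 4.
One such decomposition:
Bags: B1 = {1, 2, 4, 5, 6}  B2 = {0, 1, 4, 5, 6}  B3 = {1, 4, 5, 6, 8}  B4 = {0, 1, 4, 6, 7}  B5 = {0, 1, 3, 4, 5}
Tree: B1–B2, B1–B3, B2–B4, B2–B5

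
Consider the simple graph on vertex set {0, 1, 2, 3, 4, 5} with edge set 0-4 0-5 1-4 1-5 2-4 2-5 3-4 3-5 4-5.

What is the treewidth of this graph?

A width-2 tree decomposition is:
Bags: B1 = {1, 4, 5}  B2 = {0, 4, 5}  B3 = {2, 4, 5}  B4 = {3, 4, 5}
Tree: B1–B2, B1–B3, B1–B4
The largest bag has 3 vertices, giving width 2; this decomposition certifies tw(G) ≤ 2. For the lower bound, the 3 vertices {0, 4, 5} are pairwise adjacent, and any tree decomposition puts a clique entirely inside one bag — forcing width ≥ 2. Therefore the treewidth is 2.

2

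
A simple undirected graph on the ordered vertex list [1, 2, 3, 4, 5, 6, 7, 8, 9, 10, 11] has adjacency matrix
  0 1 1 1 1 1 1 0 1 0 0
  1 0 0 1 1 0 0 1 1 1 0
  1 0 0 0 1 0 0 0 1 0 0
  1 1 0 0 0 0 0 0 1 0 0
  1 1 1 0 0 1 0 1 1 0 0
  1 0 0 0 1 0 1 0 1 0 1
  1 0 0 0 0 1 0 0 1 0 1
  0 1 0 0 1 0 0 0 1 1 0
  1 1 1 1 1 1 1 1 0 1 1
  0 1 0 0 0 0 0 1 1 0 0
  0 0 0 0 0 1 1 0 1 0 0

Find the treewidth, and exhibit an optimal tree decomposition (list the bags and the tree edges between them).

Each bag holds 4 vertices, so the decomposition has width 3, which upper-bounds the treewidth. Conversely, {2, 8, 9, 10} is a clique of size 4, and the vertices of any clique must share a bag in every tree decomposition; so some bag has ≥ 4 vertices and tw(G) ≥ 3. Combining the bounds, tw(G) = 3.

Treewidth 3.
Bags: B1 = {1, 2, 5, 9}  B2 = {1, 5, 6, 9}  B3 = {1, 6, 7, 9}  B4 = {2, 5, 8, 9}  B5 = {1, 2, 4, 9}  B6 = {2, 8, 9, 10}  B7 = {1, 3, 5, 9}  B8 = {6, 7, 9, 11}
Tree: B1–B2, B2–B3, B1–B4, B1–B5, B4–B6, B1–B7, B3–B8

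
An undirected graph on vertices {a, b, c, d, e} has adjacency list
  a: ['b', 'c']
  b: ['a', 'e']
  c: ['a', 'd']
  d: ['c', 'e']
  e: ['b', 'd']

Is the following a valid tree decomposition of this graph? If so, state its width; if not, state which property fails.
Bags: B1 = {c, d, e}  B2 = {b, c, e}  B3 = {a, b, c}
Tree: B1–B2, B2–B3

Vertex coverage: the bags together contain {a, b, c, d, e}, the full vertex set. Edge coverage: each edge of G has both endpoints in at least one bag. Running intersection: for every vertex, the bags containing it form a connected subtree. All three properties hold, so this is a valid tree decomposition of width max|bag| − 1 = 2, and hence tw(G) ≤ 2.

Yes; width 2.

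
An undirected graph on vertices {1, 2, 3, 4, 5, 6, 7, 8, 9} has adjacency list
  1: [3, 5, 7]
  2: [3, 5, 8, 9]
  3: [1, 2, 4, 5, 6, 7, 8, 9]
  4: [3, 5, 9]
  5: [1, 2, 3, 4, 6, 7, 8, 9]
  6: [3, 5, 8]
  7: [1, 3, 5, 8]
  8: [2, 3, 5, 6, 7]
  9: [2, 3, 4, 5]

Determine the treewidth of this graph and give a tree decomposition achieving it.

The largest bag has 4 vertices, giving width 3; this decomposition certifies tw(G) ≤ 3. On the other hand G contains the 4-clique {2, 3, 5, 8}. A clique must lie in a single bag of any decomposition, so no decomposition can have width below 3. Combining the bounds, tw(G) = 3.

Treewidth 3.
One optimal decomposition is:
Bags: B1 = {3, 5, 6, 8}  B2 = {2, 3, 5, 8}  B3 = {2, 3, 5, 9}  B4 = {3, 5, 7, 8}  B5 = {3, 4, 5, 9}  B6 = {1, 3, 5, 7}
Tree: B1–B2, B2–B3, B2–B4, B3–B5, B4–B6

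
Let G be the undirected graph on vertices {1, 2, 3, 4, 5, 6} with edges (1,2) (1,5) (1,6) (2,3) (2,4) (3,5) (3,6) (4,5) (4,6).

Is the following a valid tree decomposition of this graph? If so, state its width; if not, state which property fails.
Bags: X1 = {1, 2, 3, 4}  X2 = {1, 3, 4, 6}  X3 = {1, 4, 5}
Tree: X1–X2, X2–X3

A tree decomposition must satisfy three properties: every vertex lies in some bag; for every edge, both endpoints lie together in some bag; and for every vertex, the bags containing it form a connected subtree. Here edge (3,5) lies in no bag, so the decomposition is invalid.

No — edge (3,5) lies in no bag.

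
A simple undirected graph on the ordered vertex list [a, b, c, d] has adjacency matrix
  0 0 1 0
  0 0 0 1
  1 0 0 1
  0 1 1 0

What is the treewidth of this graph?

1

A width-1 tree decomposition is:
Bags: B1 = {b, d}  B2 = {c, d}  B3 = {a, c}
Tree: B1–B2, B2–B3
Each bag holds 2 vertices, so the decomposition has width 1, which upper-bounds the treewidth. Any graph with an edge has treewidth ≥ 1, and G has the edge b–d. The upper and lower bounds meet at 1, so that is the treewidth.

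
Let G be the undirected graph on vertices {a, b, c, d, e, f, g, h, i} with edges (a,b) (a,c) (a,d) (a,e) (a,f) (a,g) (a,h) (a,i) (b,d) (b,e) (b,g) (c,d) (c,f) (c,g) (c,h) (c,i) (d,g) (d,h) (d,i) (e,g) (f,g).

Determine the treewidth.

A width-3 tree decomposition is:
Bags: B1 = {a, c, d, g}  B2 = {a, c, d, i}  B3 = {a, c, d, h}  B4 = {a, c, f, g}  B5 = {a, b, d, g}  B6 = {a, b, e, g}
Tree: B1–B2, B2–B3, B1–B4, B1–B5, B5–B6
The largest bag has 4 vertices, giving width 3; this decomposition certifies tw(G) ≤ 3. For the lower bound, the 4 vertices {a, c, d, g} are pairwise adjacent, and any tree decomposition puts a clique entirely inside one bag — forcing width ≥ 3. Therefore the treewidth is 3.

3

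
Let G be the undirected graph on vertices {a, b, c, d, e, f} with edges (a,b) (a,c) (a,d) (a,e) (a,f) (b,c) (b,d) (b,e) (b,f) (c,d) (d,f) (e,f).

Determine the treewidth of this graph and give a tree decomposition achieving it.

Treewidth 3.
One optimal decomposition is:
Bags: B1 = {a, b, c, d}  B2 = {a, b, d, f}  B3 = {a, b, e, f}
Tree: B1–B2, B2–B3

The largest bag has 4 vertices, giving width 3; this decomposition certifies tw(G) ≤ 3. For the lower bound, the 4 vertices {a, b, c, d} are pairwise adjacent, and any tree decomposition puts a clique entirely inside one bag — forcing width ≥ 3. Therefore the treewidth is 3.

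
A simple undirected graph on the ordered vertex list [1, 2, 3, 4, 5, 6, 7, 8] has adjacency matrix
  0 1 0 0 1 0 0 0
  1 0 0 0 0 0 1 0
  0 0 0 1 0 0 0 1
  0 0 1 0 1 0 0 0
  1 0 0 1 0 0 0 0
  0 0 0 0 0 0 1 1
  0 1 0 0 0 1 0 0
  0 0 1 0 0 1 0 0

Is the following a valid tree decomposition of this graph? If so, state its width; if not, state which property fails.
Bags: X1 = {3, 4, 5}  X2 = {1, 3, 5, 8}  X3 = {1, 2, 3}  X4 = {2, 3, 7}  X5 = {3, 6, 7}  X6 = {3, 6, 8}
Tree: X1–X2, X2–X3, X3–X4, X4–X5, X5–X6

A tree decomposition must satisfy three properties: every vertex lies in some bag; for every edge, both endpoints lie together in some bag; and for every vertex, the bags containing it form a connected subtree. Here bags containing vertex 8 are not connected in the tree, so the decomposition is invalid.

No — bags containing vertex 8 are not connected in the tree.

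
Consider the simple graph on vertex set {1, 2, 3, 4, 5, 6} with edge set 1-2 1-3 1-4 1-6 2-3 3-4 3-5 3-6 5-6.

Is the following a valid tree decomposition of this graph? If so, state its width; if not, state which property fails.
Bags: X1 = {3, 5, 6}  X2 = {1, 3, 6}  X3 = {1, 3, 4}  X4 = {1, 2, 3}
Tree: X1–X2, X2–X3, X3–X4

Checking the three conditions: (i) the bags cover all of {1, 2, 3, 4, 5, 6}; (ii) for each edge, some bag contains both endpoints; (iii) the bags containing any fixed vertex form a subtree. All hold, so the decomposition is valid with width 3 − 1 = 2.

Yes; width 2.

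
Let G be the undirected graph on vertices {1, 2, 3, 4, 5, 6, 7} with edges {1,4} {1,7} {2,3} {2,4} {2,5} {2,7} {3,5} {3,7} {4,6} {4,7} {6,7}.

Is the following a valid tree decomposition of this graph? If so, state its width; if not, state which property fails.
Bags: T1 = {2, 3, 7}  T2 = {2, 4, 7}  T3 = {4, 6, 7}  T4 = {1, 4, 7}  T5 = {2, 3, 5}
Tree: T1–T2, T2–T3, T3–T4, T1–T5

Vertex coverage: the bags together contain {1, 2, 3, 4, 5, 6, 7}, the full vertex set. Edge coverage: each edge of G has both endpoints in at least one bag. Running intersection: for every vertex, the bags containing it form a connected subtree. All three properties hold, so this is a valid tree decomposition of width max|bag| − 1 = 2, and hence tw(G) ≤ 2.

Yes; width 2.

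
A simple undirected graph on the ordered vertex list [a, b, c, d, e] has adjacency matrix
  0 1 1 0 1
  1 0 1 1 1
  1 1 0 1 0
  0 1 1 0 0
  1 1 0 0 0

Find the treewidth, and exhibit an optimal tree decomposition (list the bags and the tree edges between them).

Every bag has size at most 3, so the width is 3 − 1 = 2 and tw(G) ≤ 2. For the lower bound, the 3 vertices {a, b, e} are pairwise adjacent, and any tree decomposition puts a clique entirely inside one bag — forcing width ≥ 2. The upper and lower bounds meet at 2, so that is the treewidth.

Treewidth 2.
One such decomposition:
Bags: B1 = {a, b, c}  B2 = {a, b, e}  B3 = {b, c, d}
Tree: B1–B2, B1–B3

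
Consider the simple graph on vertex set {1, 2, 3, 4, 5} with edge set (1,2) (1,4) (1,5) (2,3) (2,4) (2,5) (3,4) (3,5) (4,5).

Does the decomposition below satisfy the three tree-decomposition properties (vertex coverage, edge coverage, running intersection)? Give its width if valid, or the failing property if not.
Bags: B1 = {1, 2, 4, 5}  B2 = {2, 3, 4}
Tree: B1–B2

A tree decomposition must satisfy three properties: every vertex lies in some bag; for every edge, both endpoints lie together in some bag; and for every vertex, the bags containing it form a connected subtree. Here edge (5,3) lies in no bag, so the decomposition is invalid.

No — edge (5,3) lies in no bag.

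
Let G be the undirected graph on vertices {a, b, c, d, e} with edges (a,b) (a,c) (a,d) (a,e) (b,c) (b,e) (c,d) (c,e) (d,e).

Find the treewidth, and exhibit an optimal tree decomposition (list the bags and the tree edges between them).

Treewidth 3.
One optimal decomposition is:
Bags: B1 = {a, b, c, e}  B2 = {a, c, d, e}
Tree: B1–B2

The largest bag has 4 vertices, giving width 3; this decomposition certifies tw(G) ≤ 3. On the other hand G contains the 4-clique {a, c, d, e}. A clique must lie in a single bag of any decomposition, so no decomposition can have width below 3. The upper and lower bounds meet at 3, so that is the treewidth.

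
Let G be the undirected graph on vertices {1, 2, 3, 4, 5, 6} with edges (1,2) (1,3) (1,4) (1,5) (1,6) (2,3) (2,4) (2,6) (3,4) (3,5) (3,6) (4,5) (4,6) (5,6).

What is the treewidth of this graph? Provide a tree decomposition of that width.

Treewidth 4.
One optimal decomposition is:
Bags: B1 = {1, 2, 3, 4, 6}  B2 = {1, 3, 4, 5, 6}
Tree: B1–B2

Every bag has size at most 5, so the width is 5 − 1 = 4 and tw(G) ≤ 4. For the lower bound, the 5 vertices {1, 2, 3, 4, 6} are pairwise adjacent, and any tree decomposition puts a clique entirely inside one bag — forcing width ≥ 4. Therefore the treewidth is 4.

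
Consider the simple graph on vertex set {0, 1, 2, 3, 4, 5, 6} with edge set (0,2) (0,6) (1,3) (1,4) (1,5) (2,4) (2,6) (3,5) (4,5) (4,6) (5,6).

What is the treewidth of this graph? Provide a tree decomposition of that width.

Every bag has size at most 3, so the width is 3 − 1 = 2 and tw(G) ≤ 2. On the other hand G contains the 3-clique {0, 2, 6}. A clique must lie in a single bag of any decomposition, so no decomposition can have width below 2. Therefore the treewidth is 2.

Treewidth 2.
Bags: B1 = {2, 4, 6}  B2 = {4, 5, 6}  B3 = {1, 4, 5}  B4 = {1, 3, 5}  B5 = {0, 2, 6}
Tree: B1–B2, B2–B3, B3–B4, B1–B5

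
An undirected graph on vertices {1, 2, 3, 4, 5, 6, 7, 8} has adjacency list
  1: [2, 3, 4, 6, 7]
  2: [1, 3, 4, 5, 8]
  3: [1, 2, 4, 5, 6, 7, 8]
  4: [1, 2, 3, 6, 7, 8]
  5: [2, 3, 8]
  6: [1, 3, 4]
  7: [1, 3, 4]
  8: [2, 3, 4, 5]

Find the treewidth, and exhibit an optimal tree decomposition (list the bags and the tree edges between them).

Every bag has size at most 4, so the width is 4 − 1 = 3 and tw(G) ≤ 3. Conversely, {2, 3, 4, 8} is a clique of size 4, and the vertices of any clique must share a bag in every tree decomposition; so some bag has ≥ 4 vertices and tw(G) ≥ 3. Combining the bounds, tw(G) = 3.

Treewidth 3.
One optimal decomposition is:
Bags: B1 = {1, 3, 4, 7}  B2 = {1, 2, 3, 4}  B3 = {2, 3, 4, 8}  B4 = {2, 3, 5, 8}  B5 = {1, 3, 4, 6}
Tree: B1–B2, B2–B3, B3–B4, B1–B5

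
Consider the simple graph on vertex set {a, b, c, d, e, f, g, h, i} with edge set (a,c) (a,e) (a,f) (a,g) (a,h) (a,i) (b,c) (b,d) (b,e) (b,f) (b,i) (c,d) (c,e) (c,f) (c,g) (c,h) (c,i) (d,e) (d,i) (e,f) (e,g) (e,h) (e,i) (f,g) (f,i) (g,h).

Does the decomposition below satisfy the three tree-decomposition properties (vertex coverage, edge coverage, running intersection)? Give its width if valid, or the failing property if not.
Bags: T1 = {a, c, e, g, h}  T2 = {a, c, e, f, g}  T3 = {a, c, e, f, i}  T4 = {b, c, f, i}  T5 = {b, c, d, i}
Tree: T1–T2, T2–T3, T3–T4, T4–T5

A tree decomposition must satisfy three properties: every vertex lies in some bag; for every edge, both endpoints lie together in some bag; and for every vertex, the bags containing it form a connected subtree. Here edge (e,b) lies in no bag, so the decomposition is invalid.

No — edge (e,b) lies in no bag.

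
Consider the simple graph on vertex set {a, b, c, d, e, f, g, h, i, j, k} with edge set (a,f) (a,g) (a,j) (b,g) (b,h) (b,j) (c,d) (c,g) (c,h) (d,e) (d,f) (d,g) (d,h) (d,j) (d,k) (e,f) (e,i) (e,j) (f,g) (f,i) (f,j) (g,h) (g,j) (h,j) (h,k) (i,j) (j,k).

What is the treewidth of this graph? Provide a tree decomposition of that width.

Every bag has size at most 4, so the width is 4 − 1 = 3 and tw(G) ≤ 3. Conversely, {d, g, h, j} is a clique of size 4, and the vertices of any clique must share a bag in every tree decomposition; so some bag has ≥ 4 vertices and tw(G) ≥ 3. Combining the bounds, tw(G) = 3.

Treewidth 3.
One optimal decomposition is:
Bags: B1 = {d, f, g, j}  B2 = {a, f, g, j}  B3 = {d, g, h, j}  B4 = {b, g, h, j}  B5 = {d, e, f, j}  B6 = {c, d, g, h}  B7 = {d, h, j, k}  B8 = {e, f, i, j}
Tree: B1–B2, B1–B3, B3–B4, B1–B5, B3–B6, B3–B7, B5–B8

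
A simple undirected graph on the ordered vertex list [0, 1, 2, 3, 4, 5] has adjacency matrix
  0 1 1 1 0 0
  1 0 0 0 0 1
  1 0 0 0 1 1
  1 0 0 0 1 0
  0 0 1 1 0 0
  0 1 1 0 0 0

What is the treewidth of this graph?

A width-2 tree decomposition is:
Bags: B1 = {0, 3, 4}  B2 = {0, 2, 4}  B3 = {0, 1, 2}  B4 = {1, 2, 5}
Tree: B1–B2, B2–B3, B3–B4
The largest bag has 3 vertices, giving width 2; this decomposition certifies tw(G) ≤ 2. Since 3–4–2–0–3 is a cycle in G, G is not acyclic. Forests are exactly the graphs of treewidth ≤ 1, so tw(G) ≥ 2. Therefore the treewidth is 2.

2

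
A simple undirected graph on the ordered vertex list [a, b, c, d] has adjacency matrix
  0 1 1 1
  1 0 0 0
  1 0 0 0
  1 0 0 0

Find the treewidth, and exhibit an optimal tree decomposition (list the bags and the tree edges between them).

Every bag has size at most 2, so the width is 2 − 1 = 1 and tw(G) ≤ 1. Any graph with an edge has treewidth ≥ 1, and G has the edge d–a. The upper and lower bounds meet at 1, so that is the treewidth.

Treewidth 1.
One optimal decomposition is:
Bags: B1 = {a, d}  B2 = {a, b}  B3 = {a, c}
Tree: B1–B2, B2–B3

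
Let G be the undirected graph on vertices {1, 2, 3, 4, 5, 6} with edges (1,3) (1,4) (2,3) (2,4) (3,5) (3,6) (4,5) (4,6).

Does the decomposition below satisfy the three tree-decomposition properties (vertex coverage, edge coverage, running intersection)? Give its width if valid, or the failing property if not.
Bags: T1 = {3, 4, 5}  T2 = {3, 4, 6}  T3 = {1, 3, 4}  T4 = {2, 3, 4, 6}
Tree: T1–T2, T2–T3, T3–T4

A tree decomposition must satisfy three properties: every vertex lies in some bag; for every edge, both endpoints lie together in some bag; and for every vertex, the bags containing it form a connected subtree. Here bags containing vertex 6 are not connected in the tree, so the decomposition is invalid.

No — bags containing vertex 6 are not connected in the tree.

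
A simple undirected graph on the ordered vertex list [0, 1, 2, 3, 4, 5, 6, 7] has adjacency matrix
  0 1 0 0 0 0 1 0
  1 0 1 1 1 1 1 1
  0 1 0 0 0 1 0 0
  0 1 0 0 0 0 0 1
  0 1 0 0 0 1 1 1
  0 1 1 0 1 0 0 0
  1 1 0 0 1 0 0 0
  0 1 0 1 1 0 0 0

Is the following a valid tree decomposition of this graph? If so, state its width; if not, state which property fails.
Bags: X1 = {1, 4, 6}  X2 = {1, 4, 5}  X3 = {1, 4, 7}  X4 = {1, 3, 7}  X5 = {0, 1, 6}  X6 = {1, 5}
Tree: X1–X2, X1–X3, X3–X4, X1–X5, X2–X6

A tree decomposition must satisfy three properties: every vertex lies in some bag; for every edge, both endpoints lie together in some bag; and for every vertex, the bags containing it form a connected subtree. Here vertex 2 appears in no bag, so the decomposition is invalid.

No — vertex 2 appears in no bag.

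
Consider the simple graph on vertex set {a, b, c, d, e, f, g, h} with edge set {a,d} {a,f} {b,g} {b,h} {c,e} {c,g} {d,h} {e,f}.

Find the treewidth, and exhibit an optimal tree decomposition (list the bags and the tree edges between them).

Treewidth 2.
Bags: B1 = {a, e, f}  B2 = {a, d, e}  B3 = {d, e, h}  B4 = {b, e, h}  B5 = {b, e, g}  B6 = {c, e, g}
Tree: B1–B2, B2–B3, B3–B4, B4–B5, B5–B6

Each bag holds 3 vertices, so the decomposition has width 2, which upper-bounds the treewidth. For the lower bound, G contains the cycle e–f–a–d–h–b–g–c–e, so G is not a forest; only forests have treewidth ≤ 1, hence tw(G) ≥ 2. Hence tw(G) = 2 exactly.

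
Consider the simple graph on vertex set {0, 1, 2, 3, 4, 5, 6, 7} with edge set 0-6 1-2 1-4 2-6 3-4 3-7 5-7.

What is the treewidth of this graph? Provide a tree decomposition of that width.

Every bag has size at most 2, so the width is 2 − 1 = 1 and tw(G) ≤ 1. G has an edge, so its treewidth is at least 1. Hence tw(G) = 1 exactly.

Treewidth 1.
Bags: B1 = {0, 6}  B2 = {2, 6}  B3 = {1, 2}  B4 = {1, 4}  B5 = {3, 4}  B6 = {3, 7}  B7 = {5, 7}
Tree: B1–B2, B2–B3, B3–B4, B4–B5, B5–B6, B6–B7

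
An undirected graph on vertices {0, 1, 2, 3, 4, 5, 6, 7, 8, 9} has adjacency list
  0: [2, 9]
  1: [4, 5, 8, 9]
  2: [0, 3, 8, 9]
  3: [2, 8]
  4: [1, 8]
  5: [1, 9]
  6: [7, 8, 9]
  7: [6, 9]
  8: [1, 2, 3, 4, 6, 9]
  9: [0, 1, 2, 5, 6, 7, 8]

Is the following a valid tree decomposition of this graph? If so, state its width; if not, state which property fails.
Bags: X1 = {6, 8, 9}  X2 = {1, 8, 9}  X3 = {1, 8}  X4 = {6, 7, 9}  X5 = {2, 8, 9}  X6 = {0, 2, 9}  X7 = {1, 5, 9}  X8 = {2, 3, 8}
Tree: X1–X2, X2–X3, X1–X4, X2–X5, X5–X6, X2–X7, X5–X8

No — vertex 4 appears in no bag.

A tree decomposition must satisfy three properties: every vertex lies in some bag; for every edge, both endpoints lie together in some bag; and for every vertex, the bags containing it form a connected subtree. Here vertex 4 appears in no bag, so the decomposition is invalid.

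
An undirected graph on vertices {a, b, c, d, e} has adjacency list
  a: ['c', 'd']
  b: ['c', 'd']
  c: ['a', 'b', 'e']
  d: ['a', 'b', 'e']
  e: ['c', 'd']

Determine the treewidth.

A width-2 tree decomposition is:
Bags: B1 = {b, c, d}  B2 = {c, d, e}  B3 = {a, c, d}
Tree: B1–B2, B2–B3
Each bag holds 3 vertices, so the decomposition has width 2, which upper-bounds the treewidth. For the lower bound, G contains the cycle c–b–d–e–c, so G is not a forest; only forests have treewidth ≤ 1, hence tw(G) ≥ 2. Therefore the treewidth is 2.

2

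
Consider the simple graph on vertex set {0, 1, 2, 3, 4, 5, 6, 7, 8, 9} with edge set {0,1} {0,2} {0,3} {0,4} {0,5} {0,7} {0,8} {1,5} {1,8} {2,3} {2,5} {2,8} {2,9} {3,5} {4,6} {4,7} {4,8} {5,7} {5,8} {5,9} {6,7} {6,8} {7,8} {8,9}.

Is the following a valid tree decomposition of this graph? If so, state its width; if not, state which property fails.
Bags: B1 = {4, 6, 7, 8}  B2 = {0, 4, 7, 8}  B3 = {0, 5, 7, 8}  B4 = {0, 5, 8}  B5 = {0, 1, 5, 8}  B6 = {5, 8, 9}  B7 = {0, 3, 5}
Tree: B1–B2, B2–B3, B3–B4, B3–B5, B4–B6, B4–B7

No — vertex 2 appears in no bag.

A tree decomposition must satisfy three properties: every vertex lies in some bag; for every edge, both endpoints lie together in some bag; and for every vertex, the bags containing it form a connected subtree. Here vertex 2 appears in no bag, so the decomposition is invalid.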